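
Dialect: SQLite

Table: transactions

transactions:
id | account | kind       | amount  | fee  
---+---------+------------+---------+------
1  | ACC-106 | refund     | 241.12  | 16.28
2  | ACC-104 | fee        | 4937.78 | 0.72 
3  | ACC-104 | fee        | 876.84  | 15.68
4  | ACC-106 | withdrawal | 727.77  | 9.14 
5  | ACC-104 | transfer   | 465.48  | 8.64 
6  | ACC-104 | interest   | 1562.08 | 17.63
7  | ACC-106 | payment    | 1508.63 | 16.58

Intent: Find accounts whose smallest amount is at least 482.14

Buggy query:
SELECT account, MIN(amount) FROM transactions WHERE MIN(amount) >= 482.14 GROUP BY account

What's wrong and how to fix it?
Bug: MIN() in WHERE is a misuse of aggregate

Fix: Use HAVING for the per-group MIN condition

Corrected query:
SELECT account, MIN(amount) FROM transactions GROUP BY account HAVING MIN(amount) >= 482.14

Result:
(no rows)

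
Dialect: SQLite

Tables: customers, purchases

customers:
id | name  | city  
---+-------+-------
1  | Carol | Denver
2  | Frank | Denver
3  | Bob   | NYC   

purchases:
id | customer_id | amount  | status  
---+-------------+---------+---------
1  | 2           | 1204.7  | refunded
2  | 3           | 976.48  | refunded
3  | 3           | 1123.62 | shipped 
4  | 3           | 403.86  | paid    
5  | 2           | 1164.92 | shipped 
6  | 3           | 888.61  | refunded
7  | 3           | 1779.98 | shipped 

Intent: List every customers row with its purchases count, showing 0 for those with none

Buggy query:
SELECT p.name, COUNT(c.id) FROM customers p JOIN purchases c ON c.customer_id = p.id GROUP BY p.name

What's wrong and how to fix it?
Bug: INNER JOIN drops customers rows that have no matching purchases rows

Fix: Use LEFT JOIN so parents without children still appear (COUNT(c.id) gives 0)

Corrected query:
SELECT p.name, COUNT(c.id) FROM customers p LEFT JOIN purchases c ON c.customer_id = p.id GROUP BY p.name

Result:
name  | COUNT(c.id)
------+------------
Bob   | 5          
Carol | 0          
Frank | 2          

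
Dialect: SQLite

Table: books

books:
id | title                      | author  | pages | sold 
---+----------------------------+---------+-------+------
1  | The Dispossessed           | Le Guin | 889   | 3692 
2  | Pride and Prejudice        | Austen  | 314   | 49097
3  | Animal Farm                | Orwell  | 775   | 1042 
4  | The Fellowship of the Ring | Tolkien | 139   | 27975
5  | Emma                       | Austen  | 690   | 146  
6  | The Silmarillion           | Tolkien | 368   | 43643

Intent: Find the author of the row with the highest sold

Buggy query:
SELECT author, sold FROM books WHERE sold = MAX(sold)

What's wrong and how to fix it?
Bug: MAX(sold) is an aggregate and cannot be used directly in WHERE

Fix: Use a subquery: WHERE sold = (SELECT MAX(sold) FROM books)

Corrected query:
SELECT author, sold FROM books WHERE sold = (SELECT MAX(sold) FROM books)

Result:
author | sold 
-------+------
Austen | 49097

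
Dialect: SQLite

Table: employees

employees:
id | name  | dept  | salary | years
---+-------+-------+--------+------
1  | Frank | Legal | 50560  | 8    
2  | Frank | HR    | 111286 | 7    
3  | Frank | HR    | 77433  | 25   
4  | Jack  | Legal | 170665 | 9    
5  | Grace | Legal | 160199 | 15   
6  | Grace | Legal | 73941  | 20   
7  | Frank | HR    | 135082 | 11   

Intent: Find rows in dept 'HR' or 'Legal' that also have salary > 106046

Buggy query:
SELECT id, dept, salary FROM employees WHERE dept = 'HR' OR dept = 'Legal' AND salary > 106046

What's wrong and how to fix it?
Bug: Without parentheses, AND is evaluated before OR, so the salary filter only applies to the 'Legal' branch

Fix: Group the OR with parentheses (or use IN), then AND the threshold

Corrected query:
SELECT id, dept, salary FROM employees WHERE (dept = 'HR' OR dept = 'Legal') AND salary > 106046

Result:
id | dept  | salary
---+-------+-------
2  | HR    | 111286
4  | Legal | 170665
5  | Legal | 160199
7  | HR    | 135082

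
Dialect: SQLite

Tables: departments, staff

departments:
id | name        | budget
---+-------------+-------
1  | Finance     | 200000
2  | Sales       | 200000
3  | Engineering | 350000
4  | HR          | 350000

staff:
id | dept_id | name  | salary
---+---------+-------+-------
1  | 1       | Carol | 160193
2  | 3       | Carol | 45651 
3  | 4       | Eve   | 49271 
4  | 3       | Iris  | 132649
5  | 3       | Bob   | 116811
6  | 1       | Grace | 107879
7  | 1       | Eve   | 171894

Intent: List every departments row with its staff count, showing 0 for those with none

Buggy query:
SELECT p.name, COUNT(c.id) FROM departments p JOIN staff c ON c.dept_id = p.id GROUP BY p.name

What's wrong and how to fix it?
Bug: An inner join excludes parents with zero children

Fix: Switch to LEFT JOIN to retain unmatched parent rows

Corrected query:
SELECT p.name, COUNT(c.id) FROM departments p LEFT JOIN staff c ON c.dept_id = p.id GROUP BY p.name

Result:
name        | COUNT(c.id)
------------+------------
Engineering | 3          
Finance     | 3          
HR          | 1          
Sales       | 0          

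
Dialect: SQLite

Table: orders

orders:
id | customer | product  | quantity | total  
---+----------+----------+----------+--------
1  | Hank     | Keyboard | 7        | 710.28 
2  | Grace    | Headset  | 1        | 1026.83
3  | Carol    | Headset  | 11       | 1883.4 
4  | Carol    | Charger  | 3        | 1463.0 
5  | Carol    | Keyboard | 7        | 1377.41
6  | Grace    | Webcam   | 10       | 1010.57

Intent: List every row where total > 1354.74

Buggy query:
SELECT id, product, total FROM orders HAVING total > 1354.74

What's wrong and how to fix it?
Bug: HAVING filters the output of aggregation, but this query has no GROUP BY and no aggregate functions, so SQLite rejects it (HAVING clause on a non-aggregate query); the condition here is per row

Fix: Use WHERE for row-level filtering

Corrected query:
SELECT id, product, total FROM orders WHERE total > 1354.74

Result:
id | product  | total  
---+----------+--------
3  | Headset  | 1883.4 
4  | Charger  | 1463   
5  | Keyboard | 1377.41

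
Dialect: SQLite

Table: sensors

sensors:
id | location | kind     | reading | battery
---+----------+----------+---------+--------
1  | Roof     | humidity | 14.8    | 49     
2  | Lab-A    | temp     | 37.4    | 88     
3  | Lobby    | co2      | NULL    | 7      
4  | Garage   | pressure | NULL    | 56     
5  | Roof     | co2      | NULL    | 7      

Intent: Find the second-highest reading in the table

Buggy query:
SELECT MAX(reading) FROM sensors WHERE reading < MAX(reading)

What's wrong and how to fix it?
Bug: MAX(reading) on the right of the comparison is an aggregate-in-WHERE error

Fix: Put the inner MAX in a scalar subquery

Corrected query:
SELECT MAX(reading) FROM sensors WHERE reading < (SELECT MAX(reading) FROM sensors)

Result:
MAX(reading)
------------
14.8        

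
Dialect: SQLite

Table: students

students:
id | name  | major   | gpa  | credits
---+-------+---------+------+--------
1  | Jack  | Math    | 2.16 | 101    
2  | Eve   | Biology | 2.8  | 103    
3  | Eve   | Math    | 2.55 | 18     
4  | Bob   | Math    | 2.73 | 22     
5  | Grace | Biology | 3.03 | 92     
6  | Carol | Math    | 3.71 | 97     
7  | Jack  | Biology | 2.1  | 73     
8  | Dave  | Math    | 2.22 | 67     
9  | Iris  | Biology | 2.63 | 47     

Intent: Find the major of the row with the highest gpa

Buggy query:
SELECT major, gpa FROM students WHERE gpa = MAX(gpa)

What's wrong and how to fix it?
Bug: WHERE is evaluated per row; an aggregate over the whole table isn't defined there

Fix: Use a subquery: WHERE gpa = (SELECT MAX(gpa) FROM students)

Corrected query:
SELECT major, gpa FROM students WHERE gpa = (SELECT MAX(gpa) FROM students)

Result:
major | gpa 
------+-----
Math  | 3.71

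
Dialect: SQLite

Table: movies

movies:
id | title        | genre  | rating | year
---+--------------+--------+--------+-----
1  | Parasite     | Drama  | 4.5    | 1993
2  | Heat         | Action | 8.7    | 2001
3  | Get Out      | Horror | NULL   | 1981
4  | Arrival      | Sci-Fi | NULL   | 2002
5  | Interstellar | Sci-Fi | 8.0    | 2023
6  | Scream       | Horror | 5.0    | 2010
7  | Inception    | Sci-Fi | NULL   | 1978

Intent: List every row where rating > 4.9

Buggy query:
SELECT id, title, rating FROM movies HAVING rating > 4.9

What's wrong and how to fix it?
Bug: This is a non-aggregate query (no GROUP BY, no aggregates), so in SQLite the HAVING clause is invalid here; a row-level condition belongs in WHERE

Fix: Use WHERE for row-level filtering

Corrected query:
SELECT id, title, rating FROM movies WHERE rating > 4.9

Result:
id | title        | rating
---+--------------+-------
2  | Heat         | 8.7   
5  | Interstellar | 8     
6  | Scream       | 5     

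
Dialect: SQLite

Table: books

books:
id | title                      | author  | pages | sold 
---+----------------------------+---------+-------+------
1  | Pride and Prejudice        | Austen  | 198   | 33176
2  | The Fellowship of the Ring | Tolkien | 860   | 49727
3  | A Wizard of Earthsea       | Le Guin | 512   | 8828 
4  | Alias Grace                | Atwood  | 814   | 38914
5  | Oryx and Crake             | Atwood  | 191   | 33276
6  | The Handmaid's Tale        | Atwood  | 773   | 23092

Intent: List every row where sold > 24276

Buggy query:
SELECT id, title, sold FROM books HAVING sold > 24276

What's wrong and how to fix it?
Bug: HAVING filters the output of aggregation, but this query has no GROUP BY and no aggregate functions, so SQLite rejects it (HAVING clause on a non-aggregate query); the condition here is per row

Fix: Use WHERE for row-level filtering

Corrected query:
SELECT id, title, sold FROM books WHERE sold > 24276

Result:
id | title                      | sold 
---+----------------------------+------
1  | Pride and Prejudice        | 33176
2  | The Fellowship of the Ring | 49727
4  | Alias Grace                | 38914
5  | Oryx and Crake             | 33276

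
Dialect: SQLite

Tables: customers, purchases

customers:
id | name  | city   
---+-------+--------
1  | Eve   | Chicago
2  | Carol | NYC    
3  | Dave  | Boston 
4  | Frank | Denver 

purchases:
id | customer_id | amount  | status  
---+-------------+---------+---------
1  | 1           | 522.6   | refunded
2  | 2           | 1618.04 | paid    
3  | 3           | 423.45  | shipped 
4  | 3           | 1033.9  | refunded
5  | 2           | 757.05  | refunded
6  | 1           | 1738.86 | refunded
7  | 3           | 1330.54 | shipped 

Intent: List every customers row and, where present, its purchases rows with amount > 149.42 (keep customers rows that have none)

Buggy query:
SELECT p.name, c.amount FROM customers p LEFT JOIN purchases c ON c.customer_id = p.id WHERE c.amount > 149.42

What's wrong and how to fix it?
Bug: A WHERE condition on the right-hand table after LEFT JOIN drops unmatched parents

Fix: Put 'c.amount > 149.42' in the JOIN's ON clause instead of WHERE

Corrected query:
SELECT p.name, c.amount FROM customers p LEFT JOIN purchases c ON c.customer_id = p.id AND c.amount > 149.42

Result:
name  | amount 
------+--------
Eve   | 522.6  
Eve   | 1738.86
Carol | 757.05 
Carol | 1618.04
Dave  | 423.45 
Dave  | 1033.9 
Dave  | 1330.54
Frank | NULL   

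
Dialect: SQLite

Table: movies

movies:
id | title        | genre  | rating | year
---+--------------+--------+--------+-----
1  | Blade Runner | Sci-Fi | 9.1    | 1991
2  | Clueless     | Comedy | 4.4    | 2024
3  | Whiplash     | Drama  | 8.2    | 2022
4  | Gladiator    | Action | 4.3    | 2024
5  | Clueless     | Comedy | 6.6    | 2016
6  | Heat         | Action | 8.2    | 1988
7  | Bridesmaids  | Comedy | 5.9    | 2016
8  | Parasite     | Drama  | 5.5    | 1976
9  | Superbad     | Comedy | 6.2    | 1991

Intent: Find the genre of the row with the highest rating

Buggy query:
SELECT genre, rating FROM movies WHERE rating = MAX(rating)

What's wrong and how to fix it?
Bug: MAX(rating) is an aggregate and cannot be used directly in WHERE

Fix: Use a subquery: WHERE rating = (SELECT MAX(rating) FROM movies)

Corrected query:
SELECT genre, rating FROM movies WHERE rating = (SELECT MAX(rating) FROM movies)

Result:
genre  | rating
-------+-------
Sci-Fi | 9.1   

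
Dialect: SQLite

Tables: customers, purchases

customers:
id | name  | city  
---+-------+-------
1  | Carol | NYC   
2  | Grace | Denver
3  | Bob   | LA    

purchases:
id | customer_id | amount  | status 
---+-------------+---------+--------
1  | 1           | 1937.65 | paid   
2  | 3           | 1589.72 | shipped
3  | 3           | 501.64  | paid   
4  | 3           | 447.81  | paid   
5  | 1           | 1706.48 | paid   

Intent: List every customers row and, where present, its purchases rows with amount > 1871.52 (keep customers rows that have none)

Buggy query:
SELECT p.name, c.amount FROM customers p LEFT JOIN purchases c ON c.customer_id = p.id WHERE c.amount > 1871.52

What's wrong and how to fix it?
Bug: Filtering c.amount in WHERE discards the NULL rows produced by LEFT JOIN, turning it into an inner join

Fix: Move the right-table condition into the ON clause so unmatched parents are kept

Corrected query:
SELECT p.name, c.amount FROM customers p LEFT JOIN purchases c ON c.customer_id = p.id AND c.amount > 1871.52

Result:
name  | amount 
------+--------
Carol | 1937.65
Grace | NULL   
Bob   | NULL   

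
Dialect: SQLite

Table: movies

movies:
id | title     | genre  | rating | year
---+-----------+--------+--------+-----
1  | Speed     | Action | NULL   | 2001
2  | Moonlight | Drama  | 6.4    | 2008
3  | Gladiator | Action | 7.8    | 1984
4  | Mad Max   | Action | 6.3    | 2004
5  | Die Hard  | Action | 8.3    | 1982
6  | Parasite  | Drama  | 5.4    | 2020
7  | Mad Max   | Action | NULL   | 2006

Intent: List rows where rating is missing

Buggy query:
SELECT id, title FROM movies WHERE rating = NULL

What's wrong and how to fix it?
Bug: Comparing to NULL with '=' never matches; NULL = NULL is unknown, not true

Fix: Use IS NULL to test for NULL

Corrected query:
SELECT id, title FROM movies WHERE rating IS NULL

Result:
id | title  
---+--------
1  | Speed  
7  | Mad Max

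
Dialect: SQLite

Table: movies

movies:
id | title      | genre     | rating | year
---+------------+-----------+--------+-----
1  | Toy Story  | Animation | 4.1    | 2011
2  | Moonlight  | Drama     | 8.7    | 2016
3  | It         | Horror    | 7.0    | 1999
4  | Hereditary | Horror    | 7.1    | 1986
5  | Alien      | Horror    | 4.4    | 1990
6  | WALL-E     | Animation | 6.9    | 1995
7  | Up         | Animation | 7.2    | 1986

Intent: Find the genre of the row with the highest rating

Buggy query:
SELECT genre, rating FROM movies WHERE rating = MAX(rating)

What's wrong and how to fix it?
Bug: WHERE is evaluated per row; an aggregate over the whole table isn't defined there

Fix: Wrap MAX in a scalar subquery so WHERE compares against a single value

Corrected query:
SELECT genre, rating FROM movies WHERE rating = (SELECT MAX(rating) FROM movies)

Result:
genre | rating
------+-------
Drama | 8.7   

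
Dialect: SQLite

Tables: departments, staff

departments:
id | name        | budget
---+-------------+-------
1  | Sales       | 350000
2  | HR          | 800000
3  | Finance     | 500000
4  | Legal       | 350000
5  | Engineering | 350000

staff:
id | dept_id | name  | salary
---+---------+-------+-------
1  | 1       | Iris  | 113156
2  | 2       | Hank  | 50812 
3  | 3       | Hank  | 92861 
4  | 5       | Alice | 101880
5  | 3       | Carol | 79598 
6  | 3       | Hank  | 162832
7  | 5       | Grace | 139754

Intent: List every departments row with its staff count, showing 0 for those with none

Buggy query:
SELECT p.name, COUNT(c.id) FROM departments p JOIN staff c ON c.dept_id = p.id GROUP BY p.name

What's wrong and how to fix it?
Bug: An inner join excludes parents with zero children

Fix: Use LEFT JOIN so parents without children still appear (COUNT(c.id) gives 0)

Corrected query:
SELECT p.name, COUNT(c.id) FROM departments p LEFT JOIN staff c ON c.dept_id = p.id GROUP BY p.name

Result:
name        | COUNT(c.id)
------------+------------
Engineering | 2          
Finance     | 3          
HR          | 1          
Legal       | 0          
Sales       | 1          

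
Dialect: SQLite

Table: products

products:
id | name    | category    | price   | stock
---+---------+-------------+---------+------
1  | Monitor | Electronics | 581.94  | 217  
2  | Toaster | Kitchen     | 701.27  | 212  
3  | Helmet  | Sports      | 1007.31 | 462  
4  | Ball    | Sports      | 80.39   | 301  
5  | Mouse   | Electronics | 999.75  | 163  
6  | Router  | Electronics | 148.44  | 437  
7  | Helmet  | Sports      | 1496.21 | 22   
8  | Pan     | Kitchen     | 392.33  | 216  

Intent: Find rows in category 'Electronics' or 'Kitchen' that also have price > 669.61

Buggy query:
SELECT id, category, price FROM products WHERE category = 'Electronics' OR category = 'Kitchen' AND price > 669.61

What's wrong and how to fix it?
Bug: AND binds tighter than OR, so this parses as category = 'Electronics' OR (category = 'Kitchen' AND price > 669.61)

Fix: Add parentheses around the OR so the AND applies to both alternatives

Corrected query:
SELECT id, category, price FROM products WHERE (category = 'Electronics' OR category = 'Kitchen') AND price > 669.61

Result:
id | category    | price 
---+-------------+-------
2  | Kitchen     | 701.27
5  | Electronics | 999.75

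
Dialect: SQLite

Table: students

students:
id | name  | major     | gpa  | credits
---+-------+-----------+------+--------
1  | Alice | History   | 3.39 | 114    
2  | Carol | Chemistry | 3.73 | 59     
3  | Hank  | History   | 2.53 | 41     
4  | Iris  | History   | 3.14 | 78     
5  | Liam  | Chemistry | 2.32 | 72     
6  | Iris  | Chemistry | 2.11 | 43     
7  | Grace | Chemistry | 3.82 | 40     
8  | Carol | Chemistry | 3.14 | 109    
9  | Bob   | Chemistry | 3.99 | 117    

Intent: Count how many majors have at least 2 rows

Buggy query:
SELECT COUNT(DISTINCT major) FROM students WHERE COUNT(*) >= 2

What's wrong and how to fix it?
Bug: WHERE filters individual rows, not groups, so a group-level COUNT is invalid there

Fix: Use a subquery that GROUPs and filters with HAVING, then count its rows

Corrected query:
SELECT COUNT(*) FROM (SELECT major FROM students GROUP BY major HAVING COUNT(*) >= 2)

Result:
COUNT(*)
--------
2       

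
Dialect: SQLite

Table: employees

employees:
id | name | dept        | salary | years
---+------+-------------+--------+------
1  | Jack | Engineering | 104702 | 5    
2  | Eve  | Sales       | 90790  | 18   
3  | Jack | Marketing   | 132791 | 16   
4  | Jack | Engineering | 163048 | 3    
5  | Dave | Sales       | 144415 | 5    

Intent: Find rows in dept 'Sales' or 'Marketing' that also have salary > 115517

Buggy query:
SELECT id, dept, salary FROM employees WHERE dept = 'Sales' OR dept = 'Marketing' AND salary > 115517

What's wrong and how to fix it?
Bug: Without parentheses, AND is evaluated before OR, so the salary filter only applies to the 'Marketing' branch

Fix: Add parentheses around the OR so the AND applies to both alternatives

Corrected query:
SELECT id, dept, salary FROM employees WHERE (dept = 'Sales' OR dept = 'Marketing') AND salary > 115517

Result:
id | dept      | salary
---+-----------+-------
3  | Marketing | 132791
5  | Sales     | 144415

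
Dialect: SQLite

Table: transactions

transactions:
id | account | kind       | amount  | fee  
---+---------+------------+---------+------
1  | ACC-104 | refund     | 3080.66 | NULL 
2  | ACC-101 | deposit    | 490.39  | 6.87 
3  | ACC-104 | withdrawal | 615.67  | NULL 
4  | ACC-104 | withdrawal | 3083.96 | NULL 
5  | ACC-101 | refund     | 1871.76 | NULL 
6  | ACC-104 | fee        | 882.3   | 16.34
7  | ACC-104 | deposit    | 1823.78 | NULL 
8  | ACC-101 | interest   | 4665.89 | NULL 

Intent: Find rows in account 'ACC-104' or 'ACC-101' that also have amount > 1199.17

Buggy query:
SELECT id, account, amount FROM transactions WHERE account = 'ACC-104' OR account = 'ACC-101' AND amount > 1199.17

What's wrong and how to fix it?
Bug: AND binds tighter than OR, so this parses as account = 'ACC-104' OR (account = 'ACC-101' AND amount > 1199.17)

Fix: Group the OR with parentheses (or use IN), then AND the threshold

Corrected query:
SELECT id, account, amount FROM transactions WHERE (account = 'ACC-104' OR account = 'ACC-101') AND amount > 1199.17

Result:
id | account | amount 
---+---------+--------
1  | ACC-104 | 3080.66
4  | ACC-104 | 3083.96
5  | ACC-101 | 1871.76
7  | ACC-104 | 1823.78
8  | ACC-101 | 4665.89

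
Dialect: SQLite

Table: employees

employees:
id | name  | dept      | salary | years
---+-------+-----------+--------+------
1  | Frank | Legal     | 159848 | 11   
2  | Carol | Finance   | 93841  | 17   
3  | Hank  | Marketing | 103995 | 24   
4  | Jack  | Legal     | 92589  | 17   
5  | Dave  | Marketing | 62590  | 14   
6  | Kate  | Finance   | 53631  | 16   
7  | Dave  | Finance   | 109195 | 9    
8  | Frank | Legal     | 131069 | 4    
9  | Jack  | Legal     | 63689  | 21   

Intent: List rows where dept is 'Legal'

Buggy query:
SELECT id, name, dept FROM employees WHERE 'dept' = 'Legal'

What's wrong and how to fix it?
Bug: 'dept' in single quotes is a string literal, not the column; the comparison is literal-vs-literal and never true

Fix: Remove the quotes around the column name (or use double quotes for an identifier)

Corrected query:
SELECT id, name, dept FROM employees WHERE dept = 'Legal'

Result:
id | name  | dept 
---+-------+------
1  | Frank | Legal
4  | Jack  | Legal
8  | Frank | Legal
9  | Jack  | Legal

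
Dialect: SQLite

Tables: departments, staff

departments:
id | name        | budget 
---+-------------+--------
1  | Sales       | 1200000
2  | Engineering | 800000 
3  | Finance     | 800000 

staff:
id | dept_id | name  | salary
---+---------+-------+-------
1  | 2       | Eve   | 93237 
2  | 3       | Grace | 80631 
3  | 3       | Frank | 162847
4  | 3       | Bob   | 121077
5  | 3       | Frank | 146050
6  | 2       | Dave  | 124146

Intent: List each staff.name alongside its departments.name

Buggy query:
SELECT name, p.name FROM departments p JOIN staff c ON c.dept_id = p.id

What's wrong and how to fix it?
Bug: Both tables have a 'name' column; the unqualified reference is ambiguous

Fix: Prefix ambiguous columns with the table alias

Corrected query:
SELECT c.name, p.name FROM departments p JOIN staff c ON c.dept_id = p.id

Result:
name  | name       
------+------------
Eve   | Engineering
Grace | Finance    
Frank | Finance    
Bob   | Finance    
Frank | Finance    
Dave  | Engineering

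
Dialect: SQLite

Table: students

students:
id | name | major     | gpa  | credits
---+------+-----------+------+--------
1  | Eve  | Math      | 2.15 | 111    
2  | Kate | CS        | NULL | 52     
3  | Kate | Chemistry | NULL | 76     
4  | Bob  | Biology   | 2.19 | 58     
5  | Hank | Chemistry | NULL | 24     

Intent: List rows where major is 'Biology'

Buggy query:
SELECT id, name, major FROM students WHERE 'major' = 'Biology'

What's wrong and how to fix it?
Bug: Single quotes denote string literals in SQL; the column name is being compared as a constant string

Fix: Remove the quotes around the column name (or use double quotes for an identifier)

Corrected query:
SELECT id, name, major FROM students WHERE major = 'Biology'

Result:
id | name | major  
---+------+--------
4  | Bob  | Biology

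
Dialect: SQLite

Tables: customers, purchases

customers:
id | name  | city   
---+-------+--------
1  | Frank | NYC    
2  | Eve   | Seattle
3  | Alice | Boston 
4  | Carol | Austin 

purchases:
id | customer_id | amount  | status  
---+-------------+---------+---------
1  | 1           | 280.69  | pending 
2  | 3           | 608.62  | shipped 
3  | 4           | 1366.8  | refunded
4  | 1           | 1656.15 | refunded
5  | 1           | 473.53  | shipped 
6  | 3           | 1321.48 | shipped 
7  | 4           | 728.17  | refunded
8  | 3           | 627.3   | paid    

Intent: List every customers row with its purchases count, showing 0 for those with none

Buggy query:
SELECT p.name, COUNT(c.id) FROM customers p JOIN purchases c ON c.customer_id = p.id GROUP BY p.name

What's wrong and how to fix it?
Bug: An inner join excludes parents with zero children

Fix: Switch to LEFT JOIN to retain unmatched parent rows

Corrected query:
SELECT p.name, COUNT(c.id) FROM customers p LEFT JOIN purchases c ON c.customer_id = p.id GROUP BY p.name

Result:
name  | COUNT(c.id)
------+------------
Alice | 3          
Carol | 2          
Eve   | 0          
Frank | 3          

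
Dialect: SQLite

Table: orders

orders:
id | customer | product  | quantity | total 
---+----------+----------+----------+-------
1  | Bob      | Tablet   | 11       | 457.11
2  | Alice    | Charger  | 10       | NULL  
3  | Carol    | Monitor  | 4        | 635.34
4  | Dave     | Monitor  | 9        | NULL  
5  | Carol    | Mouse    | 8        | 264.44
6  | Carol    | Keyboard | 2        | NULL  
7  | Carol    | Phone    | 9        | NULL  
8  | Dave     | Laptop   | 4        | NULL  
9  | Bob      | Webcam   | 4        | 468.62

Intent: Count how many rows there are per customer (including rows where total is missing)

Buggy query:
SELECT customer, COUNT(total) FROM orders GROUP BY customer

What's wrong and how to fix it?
Bug: COUNT(column) counts non-NULL values only; rows with NULL total aren't counted

Fix: Use COUNT(*) to count all rows regardless of NULL

Corrected query:
SELECT customer, COUNT(*) FROM orders GROUP BY customer

Result:
customer | COUNT(*)
---------+---------
Alice    | 1       
Bob      | 2       
Carol    | 4       
Dave     | 2       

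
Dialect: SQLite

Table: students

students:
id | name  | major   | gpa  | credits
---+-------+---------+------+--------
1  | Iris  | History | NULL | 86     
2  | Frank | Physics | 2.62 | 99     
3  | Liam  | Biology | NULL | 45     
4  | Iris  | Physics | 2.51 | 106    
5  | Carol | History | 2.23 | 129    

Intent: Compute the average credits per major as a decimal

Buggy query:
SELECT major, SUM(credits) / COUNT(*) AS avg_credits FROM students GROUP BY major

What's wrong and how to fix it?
Bug: Both operands are integers, so '/' performs integer division and truncates

Fix: Cast one side to REAL so the division keeps the fractional part

Corrected query:
SELECT major, SUM(credits) * 1.0 / COUNT(*) AS avg_credits FROM students GROUP BY major

Result:
major   | avg_credits
--------+------------
Biology | 45         
History | 107.5      
Physics | 102.5      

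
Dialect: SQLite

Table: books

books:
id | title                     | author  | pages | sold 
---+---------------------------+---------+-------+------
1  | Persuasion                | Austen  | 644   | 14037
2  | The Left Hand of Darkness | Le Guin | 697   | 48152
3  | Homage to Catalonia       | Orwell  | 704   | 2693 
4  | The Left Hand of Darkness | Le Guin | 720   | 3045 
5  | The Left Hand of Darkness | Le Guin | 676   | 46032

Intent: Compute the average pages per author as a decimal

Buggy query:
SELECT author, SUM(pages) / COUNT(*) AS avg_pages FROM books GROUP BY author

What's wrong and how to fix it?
Bug: Both operands are integers, so '/' performs integer division and truncates

Fix: Cast one side to REAL so the division keeps the fractional part

Corrected query:
SELECT author, SUM(pages) * 1.0 / COUNT(*) AS avg_pages FROM books GROUP BY author

Result:
author  | avg_pages 
--------+-----------
Austen  | 644       
Le Guin | 697.666667
Orwell  | 704       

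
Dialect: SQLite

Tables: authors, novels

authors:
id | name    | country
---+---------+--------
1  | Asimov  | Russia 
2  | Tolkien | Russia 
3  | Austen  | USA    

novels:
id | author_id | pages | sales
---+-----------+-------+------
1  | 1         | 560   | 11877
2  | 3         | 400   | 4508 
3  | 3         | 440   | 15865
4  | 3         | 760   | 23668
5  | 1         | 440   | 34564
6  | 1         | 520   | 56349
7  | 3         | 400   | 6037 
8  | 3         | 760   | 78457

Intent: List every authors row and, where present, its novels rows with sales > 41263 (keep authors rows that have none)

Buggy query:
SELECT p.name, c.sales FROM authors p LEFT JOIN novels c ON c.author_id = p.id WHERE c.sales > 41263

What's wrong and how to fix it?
Bug: A WHERE condition on the right-hand table after LEFT JOIN drops unmatched parents

Fix: Put 'c.sales > 41263' in the JOIN's ON clause instead of WHERE

Corrected query:
SELECT p.name, c.sales FROM authors p LEFT JOIN novels c ON c.author_id = p.id AND c.sales > 41263

Result:
name    | sales
--------+------
Asimov  | 56349
Tolkien | NULL 
Austen  | 78457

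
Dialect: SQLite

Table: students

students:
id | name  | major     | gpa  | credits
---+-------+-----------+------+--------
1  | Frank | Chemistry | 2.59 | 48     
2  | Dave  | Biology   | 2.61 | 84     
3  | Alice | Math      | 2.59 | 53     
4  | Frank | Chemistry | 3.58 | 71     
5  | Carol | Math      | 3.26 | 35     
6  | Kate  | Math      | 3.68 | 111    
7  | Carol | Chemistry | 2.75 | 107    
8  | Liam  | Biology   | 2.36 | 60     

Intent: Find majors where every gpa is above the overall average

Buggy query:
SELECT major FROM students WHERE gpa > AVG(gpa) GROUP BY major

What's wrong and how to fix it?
Bug: AVG() is an aggregate; it can't sit directly in WHERE

Fix: Use a subquery for AVG and a HAVING MIN(...) filter so the condition holds for every row in the group

Corrected query:
SELECT major FROM students GROUP BY major HAVING MIN(gpa) > (SELECT AVG(gpa) FROM students)

Result:
(no rows)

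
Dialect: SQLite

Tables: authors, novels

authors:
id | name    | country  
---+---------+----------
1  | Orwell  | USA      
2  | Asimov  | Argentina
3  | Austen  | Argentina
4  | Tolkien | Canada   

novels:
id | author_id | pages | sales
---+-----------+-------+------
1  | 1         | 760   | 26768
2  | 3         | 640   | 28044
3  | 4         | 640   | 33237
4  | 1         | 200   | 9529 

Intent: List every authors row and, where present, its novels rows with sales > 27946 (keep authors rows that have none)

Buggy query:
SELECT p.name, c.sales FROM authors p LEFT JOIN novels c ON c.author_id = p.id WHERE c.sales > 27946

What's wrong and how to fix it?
Bug: A WHERE condition on the right-hand table after LEFT JOIN drops unmatched parents

Fix: Move the right-table condition into the ON clause so unmatched parents are kept

Corrected query:
SELECT p.name, c.sales FROM authors p LEFT JOIN novels c ON c.author_id = p.id AND c.sales > 27946

Result:
name    | sales
--------+------
Orwell  | NULL 
Asimov  | NULL 
Austen  | 28044
Tolkien | 33237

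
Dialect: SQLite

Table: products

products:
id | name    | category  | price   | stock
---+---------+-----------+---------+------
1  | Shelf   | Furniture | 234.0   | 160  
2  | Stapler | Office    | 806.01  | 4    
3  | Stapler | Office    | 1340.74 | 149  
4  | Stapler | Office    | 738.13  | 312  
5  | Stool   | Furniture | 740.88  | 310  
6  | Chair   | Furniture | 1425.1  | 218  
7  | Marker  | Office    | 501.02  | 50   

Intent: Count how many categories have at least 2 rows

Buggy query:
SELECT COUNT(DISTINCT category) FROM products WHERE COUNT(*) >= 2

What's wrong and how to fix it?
Bug: WHERE filters individual rows, not groups, so a group-level COUNT is invalid there

Fix: Use a subquery that GROUPs and filters with HAVING, then count its rows

Corrected query:
SELECT COUNT(*) FROM (SELECT category FROM products GROUP BY category HAVING COUNT(*) >= 2)

Result:
COUNT(*)
--------
2       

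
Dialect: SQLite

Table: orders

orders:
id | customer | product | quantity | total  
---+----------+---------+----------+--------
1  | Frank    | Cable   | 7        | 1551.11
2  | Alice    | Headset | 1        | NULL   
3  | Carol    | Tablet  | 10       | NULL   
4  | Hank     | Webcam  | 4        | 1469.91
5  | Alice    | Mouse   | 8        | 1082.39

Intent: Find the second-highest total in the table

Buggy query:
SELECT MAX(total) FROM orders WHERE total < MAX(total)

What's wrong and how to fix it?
Bug: The inner MAX is an aggregate inside WHERE, which is not allowed

Fix: Put the inner MAX in a scalar subquery

Corrected query:
SELECT MAX(total) FROM orders WHERE total < (SELECT MAX(total) FROM orders)

Result:
MAX(total)
----------
1469.91   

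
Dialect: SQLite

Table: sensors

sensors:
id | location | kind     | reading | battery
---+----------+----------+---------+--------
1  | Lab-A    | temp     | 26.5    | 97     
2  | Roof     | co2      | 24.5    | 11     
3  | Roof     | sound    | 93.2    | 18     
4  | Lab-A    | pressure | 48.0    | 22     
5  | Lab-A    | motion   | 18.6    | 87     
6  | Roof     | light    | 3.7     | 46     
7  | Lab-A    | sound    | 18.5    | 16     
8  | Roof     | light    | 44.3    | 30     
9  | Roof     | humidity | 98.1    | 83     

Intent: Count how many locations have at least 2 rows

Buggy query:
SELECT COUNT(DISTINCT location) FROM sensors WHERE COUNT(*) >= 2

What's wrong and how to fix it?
Bug: COUNT(*) cannot appear in WHERE; the per-group count doesn't exist yet

Fix: Use a subquery that GROUPs and filters with HAVING, then count its rows

Corrected query:
SELECT COUNT(*) FROM (SELECT location FROM sensors GROUP BY location HAVING COUNT(*) >= 2)

Result:
COUNT(*)
--------
2       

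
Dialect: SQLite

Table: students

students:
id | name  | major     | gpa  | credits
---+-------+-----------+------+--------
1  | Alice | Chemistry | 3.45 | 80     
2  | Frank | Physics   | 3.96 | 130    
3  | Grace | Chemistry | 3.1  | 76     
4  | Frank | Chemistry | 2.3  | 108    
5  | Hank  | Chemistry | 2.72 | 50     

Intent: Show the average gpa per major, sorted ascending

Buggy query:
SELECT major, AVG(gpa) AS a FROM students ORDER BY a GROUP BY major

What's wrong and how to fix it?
Bug: GROUP BY must precede ORDER BY

Fix: Move ORDER BY to the end, after GROUP BY

Corrected query:
SELECT major, AVG(gpa) AS a FROM students GROUP BY major ORDER BY a

Result:
major     | a     
----------+-------
Chemistry | 2.8925
Physics   | 3.96  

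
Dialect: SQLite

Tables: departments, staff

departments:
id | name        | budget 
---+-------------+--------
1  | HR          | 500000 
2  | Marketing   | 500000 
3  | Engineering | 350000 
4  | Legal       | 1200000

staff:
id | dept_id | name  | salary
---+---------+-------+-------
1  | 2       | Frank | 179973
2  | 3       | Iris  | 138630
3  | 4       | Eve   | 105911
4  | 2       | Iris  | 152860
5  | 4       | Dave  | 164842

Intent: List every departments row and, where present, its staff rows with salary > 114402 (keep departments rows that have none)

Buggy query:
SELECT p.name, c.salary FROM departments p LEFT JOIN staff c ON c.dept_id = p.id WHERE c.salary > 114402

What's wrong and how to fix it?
Bug: A WHERE condition on the right-hand table after LEFT JOIN drops unmatched parents

Fix: Move the right-table condition into the ON clause so unmatched parents are kept

Corrected query:
SELECT p.name, c.salary FROM departments p LEFT JOIN staff c ON c.dept_id = p.id AND c.salary > 114402

Result:
name        | salary
------------+-------
HR          | NULL  
Marketing   | 152860
Marketing   | 179973
Engineering | 138630
Legal       | 164842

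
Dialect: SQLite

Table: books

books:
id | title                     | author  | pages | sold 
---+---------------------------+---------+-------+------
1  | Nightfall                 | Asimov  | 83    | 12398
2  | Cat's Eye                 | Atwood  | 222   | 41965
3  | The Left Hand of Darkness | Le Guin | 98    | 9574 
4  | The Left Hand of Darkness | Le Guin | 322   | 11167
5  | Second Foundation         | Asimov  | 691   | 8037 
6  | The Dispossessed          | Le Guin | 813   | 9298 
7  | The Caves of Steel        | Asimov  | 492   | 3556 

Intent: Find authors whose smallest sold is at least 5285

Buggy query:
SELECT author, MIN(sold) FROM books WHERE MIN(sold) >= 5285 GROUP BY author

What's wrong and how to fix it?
Bug: MIN() in WHERE is a misuse of aggregate

Fix: Use HAVING for the per-group MIN condition

Corrected query:
SELECT author, MIN(sold) FROM books GROUP BY author HAVING MIN(sold) >= 5285

Result:
author  | MIN(sold)
--------+----------
Atwood  | 41965    
Le Guin | 9298     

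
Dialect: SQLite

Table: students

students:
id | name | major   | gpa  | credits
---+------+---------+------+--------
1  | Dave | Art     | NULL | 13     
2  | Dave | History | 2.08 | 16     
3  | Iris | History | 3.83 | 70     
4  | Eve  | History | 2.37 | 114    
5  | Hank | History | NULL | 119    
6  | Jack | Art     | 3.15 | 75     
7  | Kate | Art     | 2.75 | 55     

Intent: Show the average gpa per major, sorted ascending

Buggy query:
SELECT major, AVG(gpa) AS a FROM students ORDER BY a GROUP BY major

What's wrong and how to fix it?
Bug: GROUP BY must precede ORDER BY

Fix: Move ORDER BY to the end, after GROUP BY

Corrected query:
SELECT major, AVG(gpa) AS a FROM students GROUP BY major ORDER BY a

Result:
major   | a   
--------+-----
History | 2.76
Art     | 2.95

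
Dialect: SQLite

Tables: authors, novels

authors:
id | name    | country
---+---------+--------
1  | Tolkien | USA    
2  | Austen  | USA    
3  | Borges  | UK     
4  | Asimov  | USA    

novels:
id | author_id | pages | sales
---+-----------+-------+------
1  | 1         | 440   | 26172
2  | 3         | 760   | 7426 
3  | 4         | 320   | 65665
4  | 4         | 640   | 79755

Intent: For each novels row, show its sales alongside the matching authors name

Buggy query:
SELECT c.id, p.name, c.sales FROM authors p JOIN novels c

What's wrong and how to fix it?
Bug: JOIN with no ON clause produces a cartesian product; every novels row pairs with every authors row

Fix: Specify the join condition linking the foreign key to the parent id

Corrected query:
SELECT c.id, p.name, c.sales FROM authors p JOIN novels c ON c.author_id = p.id

Result:
id | name    | sales
---+---------+------
1  | Tolkien | 26172
2  | Borges  | 7426 
3  | Asimov  | 65665
4  | Asimov  | 79755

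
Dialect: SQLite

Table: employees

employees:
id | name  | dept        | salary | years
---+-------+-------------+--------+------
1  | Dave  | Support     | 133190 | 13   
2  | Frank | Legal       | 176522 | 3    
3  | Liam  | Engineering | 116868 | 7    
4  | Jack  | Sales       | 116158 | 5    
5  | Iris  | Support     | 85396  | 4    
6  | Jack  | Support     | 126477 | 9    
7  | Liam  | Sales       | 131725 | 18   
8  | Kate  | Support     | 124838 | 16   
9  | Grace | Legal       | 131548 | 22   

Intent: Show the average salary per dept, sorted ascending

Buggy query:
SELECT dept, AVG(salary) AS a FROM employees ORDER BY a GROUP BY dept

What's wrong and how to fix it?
Bug: ORDER BY appears before GROUP BY; SQL clause order requires GROUP BY first

Fix: Reorder: SELECT … FROM … GROUP BY … ORDER BY …

Corrected query:
SELECT dept, AVG(salary) AS a FROM employees GROUP BY dept ORDER BY a

Result:
dept        | a        
------------+----------
Engineering | 116868   
Support     | 117475.25
Sales       | 123941.5 
Legal       | 154035   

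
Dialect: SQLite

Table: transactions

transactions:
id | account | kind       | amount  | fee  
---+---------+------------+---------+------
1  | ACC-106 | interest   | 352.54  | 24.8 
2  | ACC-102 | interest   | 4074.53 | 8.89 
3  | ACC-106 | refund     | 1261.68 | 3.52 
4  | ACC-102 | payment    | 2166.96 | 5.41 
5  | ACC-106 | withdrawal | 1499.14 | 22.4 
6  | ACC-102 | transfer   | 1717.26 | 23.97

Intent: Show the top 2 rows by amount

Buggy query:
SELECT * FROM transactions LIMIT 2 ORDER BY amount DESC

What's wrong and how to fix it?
Bug: ORDER BY cannot follow LIMIT; LIMIT is the final clause

Fix: Swap the clauses: ORDER BY first, then LIMIT

Corrected query:
SELECT * FROM transactions ORDER BY amount DESC LIMIT 2

Result:
id | account | kind     | amount  | fee 
---+---------+----------+---------+-----
2  | ACC-102 | interest | 4074.53 | 8.89
4  | ACC-102 | payment  | 2166.96 | 5.41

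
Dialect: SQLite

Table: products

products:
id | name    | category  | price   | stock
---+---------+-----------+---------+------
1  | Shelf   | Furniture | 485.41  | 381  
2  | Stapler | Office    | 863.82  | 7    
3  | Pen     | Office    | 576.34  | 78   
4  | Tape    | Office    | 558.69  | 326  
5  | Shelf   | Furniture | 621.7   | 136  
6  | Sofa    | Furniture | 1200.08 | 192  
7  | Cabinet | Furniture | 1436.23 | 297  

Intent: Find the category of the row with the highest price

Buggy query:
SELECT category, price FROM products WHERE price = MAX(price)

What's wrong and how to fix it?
Bug: MAX(price) is an aggregate and cannot be used directly in WHERE

Fix: Use a subquery: WHERE price = (SELECT MAX(price) FROM products)

Corrected query:
SELECT category, price FROM products WHERE price = (SELECT MAX(price) FROM products)

Result:
category  | price  
----------+--------
Furniture | 1436.23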